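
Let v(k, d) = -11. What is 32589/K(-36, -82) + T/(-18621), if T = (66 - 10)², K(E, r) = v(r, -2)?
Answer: -606874265/204831 ≈ -2962.8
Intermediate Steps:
K(E, r) = -11
T = 3136 (T = 56² = 3136)
32589/K(-36, -82) + T/(-18621) = 32589/(-11) + 3136/(-18621) = 32589*(-1/11) + 3136*(-1/18621) = -32589/11 - 3136/18621 = -606874265/204831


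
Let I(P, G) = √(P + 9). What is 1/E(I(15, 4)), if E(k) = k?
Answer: √6/12 ≈ 0.20412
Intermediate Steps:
I(P, G) = √(9 + P)
1/E(I(15, 4)) = 1/(√(9 + 15)) = 1/(√24) = 1/(2*√6) = √6/12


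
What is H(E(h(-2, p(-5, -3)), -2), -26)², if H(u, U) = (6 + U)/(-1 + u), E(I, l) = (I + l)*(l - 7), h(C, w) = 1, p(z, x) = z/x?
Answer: 25/4 ≈ 6.2500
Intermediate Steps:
E(I, l) = (-7 + l)*(I + l) (E(I, l) = (I + l)*(-7 + l) = (-7 + l)*(I + l))
H(u, U) = (6 + U)/(-1 + u)
H(E(h(-2, p(-5, -3)), -2), -26)² = ((6 - 26)/(-1 + ((-2)² - 7*1 - 7*(-2) + 1*(-2))))² = (-20/(-1 + (4 - 7 + 14 - 2)))² = (-20/(-1 + 9))² = (-20/8)² = ((⅛)*(-20))² = (-5/2)² = 25/4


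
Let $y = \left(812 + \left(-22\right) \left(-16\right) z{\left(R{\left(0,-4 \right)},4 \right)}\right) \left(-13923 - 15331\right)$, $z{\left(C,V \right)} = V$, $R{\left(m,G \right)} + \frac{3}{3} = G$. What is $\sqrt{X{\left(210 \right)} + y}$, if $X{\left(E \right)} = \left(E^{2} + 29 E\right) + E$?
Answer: $2 i \sqrt{16223370} \approx 8055.6 i$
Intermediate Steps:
$R{\left(m,G \right)} = -1 + G$
$X{\left(E \right)} = E^{2} + 30 E$
$y = -64943880$ ($y = \left(812 + \left(-22\right) \left(-16\right) 4\right) \left(-13923 - 15331\right) = \left(812 + 352 \cdot 4\right) \left(-29254\right) = \left(812 + 1408\right) \left(-29254\right) = 2220 \left(-29254\right) = -64943880$)
$\sqrt{X{\left(210 \right)} + y} = \sqrt{210 \left(30 + 210\right) - 64943880} = \sqrt{210 \cdot 240 - 64943880} = \sqrt{50400 - 64943880} = \sqrt{-64893480} = 2 i \sqrt{16223370}$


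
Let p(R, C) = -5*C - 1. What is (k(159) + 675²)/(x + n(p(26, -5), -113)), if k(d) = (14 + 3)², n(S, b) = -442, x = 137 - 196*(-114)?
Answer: 455914/22039 ≈ 20.687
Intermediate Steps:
x = 22481 (x = 137 + 22344 = 22481)
p(R, C) = -1 - 5*C
k(d) = 289 (k(d) = 17² = 289)
(k(159) + 675²)/(x + n(p(26, -5), -113)) = (289 + 675²)/(22481 - 442) = (289 + 455625)/22039 = 455914*(1/22039) = 455914/22039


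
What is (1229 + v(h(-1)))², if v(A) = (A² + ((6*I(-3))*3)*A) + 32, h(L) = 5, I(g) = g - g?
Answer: 1653796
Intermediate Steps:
I(g) = 0
v(A) = 32 + A² (v(A) = (A² + ((6*0)*3)*A) + 32 = (A² + (0*3)*A) + 32 = (A² + 0*A) + 32 = (A² + 0) + 32 = A² + 32 = 32 + A²)
(1229 + v(h(-1)))² = (1229 + (32 + 5²))² = (1229 + (32 + 25))² = (1229 + 57)² = 1286² = 1653796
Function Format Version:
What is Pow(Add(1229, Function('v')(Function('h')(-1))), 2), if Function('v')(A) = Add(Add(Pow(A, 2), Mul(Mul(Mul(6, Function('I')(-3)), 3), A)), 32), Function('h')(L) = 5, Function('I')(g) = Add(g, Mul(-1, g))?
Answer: 1653796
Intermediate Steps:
Function('I')(g) = 0
Function('v')(A) = Add(32, Pow(A, 2)) (Function('v')(A) = Add(Add(Pow(A, 2), Mul(Mul(Mul(6, 0), 3), A)), 32) = Add(Add(Pow(A, 2), Mul(Mul(0, 3), A)), 32) = Add(Add(Pow(A, 2), Mul(0, A)), 32) = Add(Add(Pow(A, 2), 0), 32) = Add(Pow(A, 2), 32) = Add(32, Pow(A, 2)))
Pow(Add(1229, Function('v')(Function('h')(-1))), 2) = Pow(Add(1229, Add(32, Pow(5, 2))), 2) = Pow(Add(1229, Add(32, 25)), 2) = Pow(Add(1229, 57), 2) = Pow(1286, 2) = 1653796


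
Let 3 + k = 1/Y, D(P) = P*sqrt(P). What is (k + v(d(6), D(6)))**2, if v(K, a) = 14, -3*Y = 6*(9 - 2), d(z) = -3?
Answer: 23409/196 ≈ 119.43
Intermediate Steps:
D(P) = P**(3/2)
Y = -14 (Y = -2*(9 - 2) = -2*7 = -1/3*42 = -14)
k = -43/14 (k = -3 + 1/(-14) = -3 - 1/14 = -43/14 ≈ -3.0714)
(k + v(d(6), D(6)))**2 = (-43/14 + 14)**2 = (153/14)**2 = 23409/196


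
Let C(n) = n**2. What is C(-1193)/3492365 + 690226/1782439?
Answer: 4947375648801/6224927578235 ≈ 0.79477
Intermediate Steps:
C(-1193)/3492365 + 690226/1782439 = (-1193)**2/3492365 + 690226/1782439 = 1423249*(1/3492365) + 690226*(1/1782439) = 1423249/3492365 + 690226/1782439 = 4947375648801/6224927578235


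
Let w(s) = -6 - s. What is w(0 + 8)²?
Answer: 196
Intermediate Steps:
w(0 + 8)² = (-6 - (0 + 8))² = (-6 - 1*8)² = (-6 - 8)² = (-14)² = 196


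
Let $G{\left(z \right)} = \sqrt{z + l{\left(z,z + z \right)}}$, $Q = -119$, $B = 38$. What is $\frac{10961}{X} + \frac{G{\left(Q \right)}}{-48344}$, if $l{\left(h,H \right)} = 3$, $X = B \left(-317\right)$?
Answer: $- \frac{10961}{12046} - \frac{i \sqrt{29}}{24172} \approx -0.90993 - 0.00022279 i$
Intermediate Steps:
$X = -12046$ ($X = 38 \left(-317\right) = -12046$)
$G{\left(z \right)} = \sqrt{3 + z}$ ($G{\left(z \right)} = \sqrt{z + 3} = \sqrt{3 + z}$)
$\frac{10961}{X} + \frac{G{\left(Q \right)}}{-48344} = \frac{10961}{-12046} + \frac{\sqrt{3 - 119}}{-48344} = 10961 \left(- \frac{1}{12046}\right) + \sqrt{-116} \left(- \frac{1}{48344}\right) = - \frac{10961}{12046} + 2 i \sqrt{29} \left(- \frac{1}{48344}\right) = - \frac{10961}{12046} - \frac{i \sqrt{29}}{24172}$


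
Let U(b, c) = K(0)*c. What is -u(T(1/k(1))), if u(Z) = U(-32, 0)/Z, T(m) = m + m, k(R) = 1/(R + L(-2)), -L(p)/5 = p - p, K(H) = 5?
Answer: 0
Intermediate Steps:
U(b, c) = 5*c
L(p) = 0 (L(p) = -5*(p - p) = -5*0 = 0)
k(R) = 1/R (k(R) = 1/(R + 0) = 1/R)
T(m) = 2*m
u(Z) = 0 (u(Z) = (5*0)/Z = 0/Z = 0)
-u(T(1/k(1))) = -1*0 = 0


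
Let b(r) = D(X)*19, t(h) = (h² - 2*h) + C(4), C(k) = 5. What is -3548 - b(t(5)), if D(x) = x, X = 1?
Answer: -3567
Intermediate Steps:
t(h) = 5 + h² - 2*h (t(h) = (h² - 2*h) + 5 = 5 + h² - 2*h)
b(r) = 19 (b(r) = 1*19 = 19)
-3548 - b(t(5)) = -3548 - 1*19 = -3548 - 19 = -3567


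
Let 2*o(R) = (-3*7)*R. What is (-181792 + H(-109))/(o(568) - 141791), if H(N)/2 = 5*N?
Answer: 182882/147755 ≈ 1.2377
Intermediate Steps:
H(N) = 10*N (H(N) = 2*(5*N) = 10*N)
o(R) = -21*R/2 (o(R) = ((-3*7)*R)/2 = (-21*R)/2 = -21*R/2)
(-181792 + H(-109))/(o(568) - 141791) = (-181792 + 10*(-109))/(-21/2*568 - 141791) = (-181792 - 1090)/(-5964 - 141791) = -182882/(-147755) = -182882*(-1/147755) = 182882/147755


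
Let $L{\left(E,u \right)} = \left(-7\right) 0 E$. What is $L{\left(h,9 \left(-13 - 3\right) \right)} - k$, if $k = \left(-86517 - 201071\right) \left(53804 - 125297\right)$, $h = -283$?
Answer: $-20560528884$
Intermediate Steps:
$L{\left(E,u \right)} = 0$ ($L{\left(E,u \right)} = 0 E = 0$)
$k = 20560528884$ ($k = \left(-287588\right) \left(-71493\right) = 20560528884$)
$L{\left(h,9 \left(-13 - 3\right) \right)} - k = 0 - 20560528884 = -20560528884$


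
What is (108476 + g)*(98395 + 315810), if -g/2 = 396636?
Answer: -283645927180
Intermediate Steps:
g = -793272 (g = -2*396636 = -793272)
(108476 + g)*(98395 + 315810) = (108476 - 793272)*(98395 + 315810) = -684796*414205 = -283645927180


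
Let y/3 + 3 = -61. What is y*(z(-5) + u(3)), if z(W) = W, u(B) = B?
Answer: 384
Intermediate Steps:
y = -192 (y = -9 + 3*(-61) = -9 - 183 = -192)
y*(z(-5) + u(3)) = -192*(-5 + 3) = -192*(-2) = 384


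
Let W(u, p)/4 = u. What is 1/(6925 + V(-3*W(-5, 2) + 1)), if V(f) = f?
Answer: 1/6986 ≈ 0.00014314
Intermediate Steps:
W(u, p) = 4*u
1/(6925 + V(-3*W(-5, 2) + 1)) = 1/(6925 + (-12*(-5) + 1)) = 1/(6925 + (-3*(-20) + 1)) = 1/(6925 + (60 + 1)) = 1/(6925 + 61) = 1/6986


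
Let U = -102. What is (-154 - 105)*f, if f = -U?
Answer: -26418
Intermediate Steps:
f = 102 (f = -1*(-102) = 102)
(-154 - 105)*f = (-154 - 105)*102 = -259*102 = -26418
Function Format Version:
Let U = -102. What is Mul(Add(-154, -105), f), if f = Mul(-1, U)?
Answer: -26418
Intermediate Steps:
f = 102 (f = Mul(-1, -102) = 102)
Mul(Add(-154, -105), f) = Mul(Add(-154, -105), 102) = Mul(-259, 102) = -26418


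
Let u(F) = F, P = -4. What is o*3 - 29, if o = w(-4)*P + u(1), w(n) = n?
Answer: 22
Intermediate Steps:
o = 17 (o = -4*(-4) + 1 = 16 + 1 = 17)
o*3 - 29 = 17*3 - 29 = 51 - 29 = 22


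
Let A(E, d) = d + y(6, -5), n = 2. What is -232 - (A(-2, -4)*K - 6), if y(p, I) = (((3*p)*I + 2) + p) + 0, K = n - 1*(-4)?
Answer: 290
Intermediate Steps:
K = 6 (K = 2 - 1*(-4) = 2 + 4 = 6)
y(p, I) = 2 + p + 3*I*p (y(p, I) = ((3*I*p + 2) + p) + 0 = ((2 + 3*I*p) + p) + 0 = (2 + p + 3*I*p) + 0 = 2 + p + 3*I*p)
A(E, d) = -82 + d (A(E, d) = d + (2 + 6 + 3*(-5)*6) = d + (2 + 6 - 90) = d - 82 = -82 + d)
-232 - (A(-2, -4)*K - 6) = -232 - ((-82 - 4)*6 - 6) = -232 - (-86*6 - 6) = -232 - (-516 - 6) = -232 - 1*(-522) = -232 + 522 = 290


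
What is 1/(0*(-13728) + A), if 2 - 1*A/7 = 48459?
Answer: -1/339199 ≈ -2.9481e-6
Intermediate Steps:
A = -339199 (A = 14 - 7*48459 = 14 - 339213 = -339199)
1/(0*(-13728) + A) = 1/(0*(-13728) - 339199) = 1/(0 - 339199) = 1/(-339199) = -1/339199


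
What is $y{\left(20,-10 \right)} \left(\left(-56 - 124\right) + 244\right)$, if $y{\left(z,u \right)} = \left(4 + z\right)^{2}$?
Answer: $36864$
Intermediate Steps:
$y{\left(20,-10 \right)} \left(\left(-56 - 124\right) + 244\right) = \left(4 + 20\right)^{2} \left(\left(-56 - 124\right) + 244\right) = 24^{2} \left(\left(-56 - 124\right) + 244\right) = 576 \left(-180 + 244\right) = 576 \cdot 64 = 36864$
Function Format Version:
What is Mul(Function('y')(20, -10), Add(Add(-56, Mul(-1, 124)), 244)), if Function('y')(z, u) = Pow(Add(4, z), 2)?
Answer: 36864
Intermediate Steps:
Mul(Function('y')(20, -10), Add(Add(-56, Mul(-1, 124)), 244)) = Mul(Pow(Add(4, 20), 2), Add(Add(-56, Mul(-1, 124)), 244)) = Mul(Pow(24, 2), Add(Add(-56, -124), 244)) = Mul(576, Add(-180, 244)) = Mul(576, 64) = 36864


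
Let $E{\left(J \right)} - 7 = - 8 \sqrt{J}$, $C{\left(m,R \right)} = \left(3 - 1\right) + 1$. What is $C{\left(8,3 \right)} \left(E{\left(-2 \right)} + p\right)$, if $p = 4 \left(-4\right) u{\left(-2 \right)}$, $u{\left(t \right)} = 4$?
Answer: $-171 - 24 i \sqrt{2} \approx -171.0 - 33.941 i$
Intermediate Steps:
$p = -64$ ($p = 4 \left(-4\right) 4 = \left(-16\right) 4 = -64$)
$C{\left(m,R \right)} = 3$ ($C{\left(m,R \right)} = 2 + 1 = 3$)
$E{\left(J \right)} = 7 - 8 \sqrt{J}$
$C{\left(8,3 \right)} \left(E{\left(-2 \right)} + p\right) = 3 \left(\left(7 - 8 \sqrt{-2}\right) - 64\right) = 3 \left(\left(7 - 8 i \sqrt{2}\right) - 64\right) = 3 \left(-57 - 8 i \sqrt{2}\right) = -171 - 24 i \sqrt{2}$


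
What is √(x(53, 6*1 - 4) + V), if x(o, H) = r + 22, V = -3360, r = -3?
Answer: I*√3341 ≈ 57.801*I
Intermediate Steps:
x(o, H) = 19 (x(o, H) = -3 + 22 = 19)
√(x(53, 6*1 - 4) + V) = √(19 - 3360) = √(-3341) = I*√3341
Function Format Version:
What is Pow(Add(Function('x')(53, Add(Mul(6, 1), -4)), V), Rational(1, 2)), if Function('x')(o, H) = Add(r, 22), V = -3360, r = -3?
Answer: Mul(I, Pow(3341, Rational(1, 2))) ≈ Mul(57.801, I)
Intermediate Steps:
Function('x')(o, H) = 19 (Function('x')(o, H) = Add(-3, 22) = 19)
Pow(Add(Function('x')(53, Add(Mul(6, 1), -4)), V), Rational(1, 2)) = Pow(Add(19, -3360), Rational(1, 2)) = Pow(-3341, Rational(1, 2)) = Mul(I, Pow(3341, Rational(1, 2)))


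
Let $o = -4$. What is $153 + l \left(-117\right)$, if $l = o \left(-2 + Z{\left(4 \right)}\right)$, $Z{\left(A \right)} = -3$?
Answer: $-2187$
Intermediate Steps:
$l = 20$ ($l = - 4 \left(-2 - 3\right) = \left(-4\right) \left(-5\right) = 20$)
$153 + l \left(-117\right) = 153 + 20 \left(-117\right) = 153 - 2340 = -2187$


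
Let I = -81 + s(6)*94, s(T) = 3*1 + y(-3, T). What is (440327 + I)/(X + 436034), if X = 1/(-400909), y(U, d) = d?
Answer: 176837752628/174809954905 ≈ 1.0116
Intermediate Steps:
X = -1/400909 ≈ -2.4943e-6
s(T) = 3 + T (s(T) = 3*1 + T = 3 + T)
I = 765 (I = -81 + (3 + 6)*94 = -81 + 9*94 = -81 + 846 = 765)
(440327 + I)/(X + 436034) = (440327 + 765)/(-1/400909 + 436034) = 441092/(174809954905/400909) = 441092*(400909/174809954905) = 176837752628/174809954905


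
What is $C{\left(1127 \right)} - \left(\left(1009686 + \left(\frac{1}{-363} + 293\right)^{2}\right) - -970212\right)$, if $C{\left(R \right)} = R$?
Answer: $- \frac{272052700063}{131769} \approx -2.0646 \cdot 10^{6}$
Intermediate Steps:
$C{\left(1127 \right)} - \left(\left(1009686 + \left(\frac{1}{-363} + 293\right)^{2}\right) - -970212\right) = 1127 - \left(\left(1009686 + \left(\frac{1}{-363} + 293\right)^{2}\right) - -970212\right) = 1127 - \left(\left(1009686 + \left(- \frac{1}{363} + 293\right)^{2}\right) + 970212\right) = 1127 - \left(\left(1009686 + \left(\frac{106358}{363}\right)^{2}\right) + 970212\right) = 1127 - \left(\left(1009686 + \frac{11312024164}{131769}\right) + 970212\right) = 1127 - \left(\frac{144357338698}{131769} + 970212\right) = 1127 - \frac{272201203726}{131769} = - \frac{272052700063}{131769}$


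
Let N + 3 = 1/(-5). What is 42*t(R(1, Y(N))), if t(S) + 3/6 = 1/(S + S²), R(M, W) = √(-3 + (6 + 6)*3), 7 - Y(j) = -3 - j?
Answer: -315/16 - 7*√33/176 ≈ -19.916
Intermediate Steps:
N = -16/5 (N = -3 + 1/(-5) = -3 + 1*(-⅕) = -3 - ⅕ = -16/5 ≈ -3.2000)
Y(j) = 10 + j (Y(j) = 7 - (-3 - j) = 7 + (3 + j) = 10 + j)
R(M, W) = √33 (R(M, W) = √(-3 + 12*3) = √(-3 + 36) = √33)
t(S) = -½ + 1/(S + S²)
42*t(R(1, Y(N))) = 42*((2 - √33 - (√33)²)/(2*(√33)*(1 + √33))) = 42*((√33/33)*(2 - √33 - 1*33)/(2*(1 + √33))) = 42*((√33/33)*(2 - √33 - 33)/(2*(1 + √33))) = 42*((√33/33)*(-31 - √33)/(2*(1 + √33))) = 42*(√33*(-31 - √33)/(66*(1 + √33))) = 7*√33*(-31 - √33)/(11*(1 + √33))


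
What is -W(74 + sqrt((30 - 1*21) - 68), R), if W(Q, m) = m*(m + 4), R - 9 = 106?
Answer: -13685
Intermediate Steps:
R = 115 (R = 9 + 106 = 115)
W(Q, m) = m*(4 + m)
-W(74 + sqrt((30 - 1*21) - 68), R) = -115*(4 + 115) = -115*119 = -1*13685 = -13685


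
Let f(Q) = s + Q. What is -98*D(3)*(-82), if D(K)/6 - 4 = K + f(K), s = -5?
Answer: 241080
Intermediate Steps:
f(Q) = -5 + Q
D(K) = -6 + 12*K (D(K) = 24 + 6*(K + (-5 + K)) = 24 + 6*(-5 + 2*K) = 24 + (-30 + 12*K) = -6 + 12*K)
-98*D(3)*(-82) = -98*(-6 + 12*3)*(-82) = -98*(-6 + 36)*(-82) = -98*30*(-82) = -2940*(-82) = 241080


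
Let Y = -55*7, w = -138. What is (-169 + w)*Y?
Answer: 118195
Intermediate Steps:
Y = -385
(-169 + w)*Y = (-169 - 138)*(-385) = -307*(-385) = 118195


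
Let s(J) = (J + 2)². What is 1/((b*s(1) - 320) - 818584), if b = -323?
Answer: -1/821811 ≈ -1.2168e-6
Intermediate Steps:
s(J) = (2 + J)²
1/((b*s(1) - 320) - 818584) = 1/((-323*(2 + 1)² - 320) - 818584) = 1/((-323*3² - 320) - 818584) = 1/((-323*9 - 320) - 818584) = 1/((-2907 - 320) - 818584) = 1/(-3227 - 818584) = 1/(-821811) = -1/821811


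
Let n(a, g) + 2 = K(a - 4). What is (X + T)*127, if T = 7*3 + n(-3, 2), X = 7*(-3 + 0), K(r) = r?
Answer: -1143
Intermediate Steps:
n(a, g) = -6 + a (n(a, g) = -2 + (a - 4) = -2 + (-4 + a) = -6 + a)
X = -21 (X = 7*(-3) = -21)
T = 12 (T = 7*3 + (-6 - 3) = 21 - 9 = 12)
(X + T)*127 = (-21 + 12)*127 = -9*127 = -1143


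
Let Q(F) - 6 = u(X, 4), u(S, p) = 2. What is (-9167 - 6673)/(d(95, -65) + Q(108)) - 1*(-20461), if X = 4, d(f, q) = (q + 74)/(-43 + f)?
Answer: 1574449/85 ≈ 18523.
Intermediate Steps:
d(f, q) = (74 + q)/(-43 + f)
Q(F) = 8 (Q(F) = 6 + 2 = 8)
(-9167 - 6673)/(d(95, -65) + Q(108)) - 1*(-20461) = (-9167 - 6673)/((74 - 65)/(-43 + 95) + 8) - 1*(-20461) = -15840/(9/52 + 8) + 20461 = -15840/425/52 + 20461 = -15840*52/425 + 20461 = -164736/85 + 20461 = 1574449/85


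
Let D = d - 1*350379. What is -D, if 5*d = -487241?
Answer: 2239136/5 ≈ 4.4783e+5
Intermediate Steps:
d = -487241/5 (d = (⅕)*(-487241) = -487241/5 ≈ -97448.)
D = -2239136/5 (D = -487241/5 - 1*350379 = -487241/5 - 350379 = -2239136/5 ≈ -4.4783e+5)
-D = -1*(-2239136/5) = 2239136/5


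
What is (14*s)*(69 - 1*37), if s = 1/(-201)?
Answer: -448/201 ≈ -2.2289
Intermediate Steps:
s = -1/201 ≈ -0.0049751
(14*s)*(69 - 1*37) = (14*(-1/201))*(69 - 1*37) = -14*(69 - 37)/201 = -14/201*32 = -448/201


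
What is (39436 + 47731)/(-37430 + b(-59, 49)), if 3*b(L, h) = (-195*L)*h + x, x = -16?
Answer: 261501/451439 ≈ 0.57926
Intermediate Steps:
b(L, h) = -16/3 - 65*L*h (b(L, h) = ((-195*L)*h - 16)/3 = (-195*L*h - 16)/3 = (-16 - 195*L*h)/3 = -16/3 - 65*L*h)
(39436 + 47731)/(-37430 + b(-59, 49)) = (39436 + 47731)/(-37430 + (-16/3 - 65*(-59)*49)) = 87167/(-37430 + (-16/3 + 187915)) = 87167/(-37430 + 563729/3) = 87167/(451439/3) = 87167*(3/451439) = 261501/451439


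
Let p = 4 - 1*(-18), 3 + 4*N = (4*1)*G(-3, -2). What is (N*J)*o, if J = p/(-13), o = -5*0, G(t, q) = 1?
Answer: 0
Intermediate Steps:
o = 0
N = ¼ (N = -¾ + ((4*1)*1)/4 = -¾ + (4*1)/4 = -¾ + (¼)*4 = -¾ + 1 = ¼ ≈ 0.25000)
p = 22 (p = 4 + 18 = 22)
J = -22/13 (J = 22/(-13) = 22*(-1/13) = -22/13 ≈ -1.6923)
(N*J)*o = ((¼)*(-22/13))*0 = -11/26*0 = 0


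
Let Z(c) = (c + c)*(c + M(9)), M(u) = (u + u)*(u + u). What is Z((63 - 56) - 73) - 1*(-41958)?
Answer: 7902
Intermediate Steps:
M(u) = 4*u**2 (M(u) = (2*u)*(2*u) = 4*u**2)
Z(c) = 2*c*(324 + c) (Z(c) = (c + c)*(c + 4*9**2) = (2*c)*(c + 4*81) = (2*c)*(c + 324) = (2*c)*(324 + c) = 2*c*(324 + c))
Z((63 - 56) - 73) - 1*(-41958) = 2*((63 - 56) - 73)*(324 + ((63 - 56) - 73)) - 1*(-41958) = 2*(7 - 73)*(324 + (7 - 73)) + 41958 = 2*(-66)*(324 - 66) + 41958 = 2*(-66)*258 + 41958 = -34056 + 41958 = 7902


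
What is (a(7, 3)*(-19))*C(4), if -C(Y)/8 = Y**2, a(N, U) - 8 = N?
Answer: 36480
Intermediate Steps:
a(N, U) = 8 + N
C(Y) = -8*Y**2
(a(7, 3)*(-19))*C(4) = ((8 + 7)*(-19))*(-8*4**2) = (15*(-19))*(-8*16) = -285*(-128) = 36480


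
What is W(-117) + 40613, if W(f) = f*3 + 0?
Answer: 40262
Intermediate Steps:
W(f) = 3*f (W(f) = 3*f + 0 = 3*f)
W(-117) + 40613 = 3*(-117) + 40613 = -351 + 40613 = 40262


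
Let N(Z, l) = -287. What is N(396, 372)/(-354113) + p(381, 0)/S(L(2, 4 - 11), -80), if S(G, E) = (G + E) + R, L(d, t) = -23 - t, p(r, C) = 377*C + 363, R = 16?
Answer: -128520059/28329040 ≈ -4.5367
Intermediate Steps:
p(r, C) = 363 + 377*C
S(G, E) = 16 + E + G (S(G, E) = (G + E) + 16 = (E + G) + 16 = 16 + E + G)
N(396, 372)/(-354113) + p(381, 0)/S(L(2, 4 - 11), -80) = -287/(-354113) + (363 + 377*0)/(16 - 80 + (-23 - (4 - 11))) = -287*(-1/354113) + (363 + 0)/(16 - 80 + (-23 - 1*(-7))) = 287/354113 + 363/(16 - 80 + (-23 + 7)) = 287/354113 + 363/(16 - 80 - 16) = 287/354113 + 363/(-80) = 287/354113 + 363*(-1/80) = 287/354113 - 363/80 = -128520059/28329040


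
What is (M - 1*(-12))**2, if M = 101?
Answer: 12769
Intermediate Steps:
(M - 1*(-12))**2 = (101 - 1*(-12))**2 = (101 + 12)**2 = 113**2 = 12769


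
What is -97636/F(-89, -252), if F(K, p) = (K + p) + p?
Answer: 97636/593 ≈ 164.65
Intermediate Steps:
F(K, p) = K + 2*p
-97636/F(-89, -252) = -97636/(-89 + 2*(-252)) = -97636/(-89 - 504) = -97636/(-593) = -97636*(-1/593) = 97636/593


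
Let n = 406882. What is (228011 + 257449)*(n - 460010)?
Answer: -25791518880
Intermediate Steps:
(228011 + 257449)*(n - 460010) = (228011 + 257449)*(406882 - 460010) = 485460*(-53128) = -25791518880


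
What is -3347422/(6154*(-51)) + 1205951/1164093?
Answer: 237511281300/20297513579 ≈ 11.701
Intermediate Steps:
-3347422/(6154*(-51)) + 1205951/1164093 = -3347422/(-313854) + 1205951*(1/1164093) = -3347422*(-1/313854) + 1205951/1164093 = 1673711/156927 + 1205951/1164093 = 237511281300/20297513579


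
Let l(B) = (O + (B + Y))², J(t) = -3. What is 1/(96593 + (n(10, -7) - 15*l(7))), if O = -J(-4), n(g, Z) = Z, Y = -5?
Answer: 1/96211 ≈ 1.0394e-5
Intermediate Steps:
O = 3 (O = -1*(-3) = 3)
l(B) = (-2 + B)² (l(B) = (3 + (B - 5))² = (3 + (-5 + B))² = (-2 + B)²)
1/(96593 + (n(10, -7) - 15*l(7))) = 1/(96593 + (-7 - 15*(-2 + 7)²)) = 1/(96593 + (-7 - 15*5²)) = 1/(96593 + (-7 - 15*25)) = 1/(96593 + (-7 - 375)) = 1/(96593 - 382) = 1/96211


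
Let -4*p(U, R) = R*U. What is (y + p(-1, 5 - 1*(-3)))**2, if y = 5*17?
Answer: 7569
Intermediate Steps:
p(U, R) = -R*U/4
y = 85
(y + p(-1, 5 - 1*(-3)))**2 = (85 - 1/4*(5 - 1*(-3))*(-1))**2 = (85 - 1/4*(5 + 3)*(-1))**2 = (85 - 1/4*8*(-1))**2 = (85 + 2)**2 = 87**2 = 7569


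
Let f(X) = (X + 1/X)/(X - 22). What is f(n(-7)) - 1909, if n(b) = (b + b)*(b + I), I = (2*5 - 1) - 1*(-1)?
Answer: -5129627/2688 ≈ -1908.3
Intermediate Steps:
I = 10 (I = (10 - 1) + 1 = 9 + 1 = 10)
n(b) = 2*b*(10 + b) (n(b) = (b + b)*(b + 10) = (2*b)*(10 + b) = 2*b*(10 + b))
f(X) = (X + 1/X)/(-22 + X)
f(n(-7)) - 1909 = (1 + (2*(-7)*(10 - 7))**2)/(((2*(-7)*(10 - 7)))*(-22 + 2*(-7)*(10 - 7))) - 1909 = (1 + (2*(-7)*3)**2)/(((2*(-7)*3))*(-22 + 2*(-7)*3)) - 1909 = (1 + (-42)**2)/((-42)*(-22 - 42)) - 1909 = -1/42*(1 + 1764)/(-64) - 1909 = -1/42*(-1/64)*1765 - 1909 = 1765/2688 - 1909 = -5129627/2688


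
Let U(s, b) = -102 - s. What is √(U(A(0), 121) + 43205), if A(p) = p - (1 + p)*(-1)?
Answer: √43102 ≈ 207.61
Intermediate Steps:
A(p) = 1 + 2*p (A(p) = p - (-1 - p) = p + (1 + p) = 1 + 2*p)
√(U(A(0), 121) + 43205) = √((-102 - (1 + 2*0)) + 43205) = √((-102 - (1 + 0)) + 43205) = √((-102 - 1*1) + 43205) = √((-102 - 1) + 43205) = √(-103 + 43205) = √43102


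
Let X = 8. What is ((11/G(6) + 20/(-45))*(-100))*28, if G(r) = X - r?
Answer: -127400/9 ≈ -14156.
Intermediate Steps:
G(r) = 8 - r
((11/G(6) + 20/(-45))*(-100))*28 = ((11/(8 - 1*6) + 20/(-45))*(-100))*28 = ((11/(8 - 6) + 20*(-1/45))*(-100))*28 = ((11/2 - 4/9)*(-100))*28 = ((91/18)*(-100))*28 = -4550/9*28 = -127400/9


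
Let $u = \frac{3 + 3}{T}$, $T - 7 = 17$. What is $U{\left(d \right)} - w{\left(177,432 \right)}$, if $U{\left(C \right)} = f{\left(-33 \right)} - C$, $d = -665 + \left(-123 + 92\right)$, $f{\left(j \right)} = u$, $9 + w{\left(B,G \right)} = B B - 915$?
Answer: $- \frac{118835}{4} \approx -29709.0$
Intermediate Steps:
$T = 24$ ($T = 7 + 17 = 24$)
$u = \frac{1}{4}$ ($u = \frac{3 + 3}{24} = 6 \cdot \frac{1}{24} = \frac{1}{4} \approx 0.25$)
$w{\left(B,G \right)} = -924 + B^{2}$ ($w{\left(B,G \right)} = -9 + \left(B B - 915\right) = -9 + \left(B^{2} - 915\right) = -9 + \left(-915 + B^{2}\right) = -924 + B^{2}$)
$f{\left(j \right)} = \frac{1}{4}$
$d = -696$ ($d = -665 - 31 = -696$)
$U{\left(C \right)} = \frac{1}{4} - C$
$U{\left(d \right)} - w{\left(177,432 \right)} = \left(\frac{1}{4} - -696\right) - \left(-924 + 177^{2}\right) = \left(\frac{1}{4} + 696\right) - \left(-924 + 31329\right) = \frac{2785}{4} - 30405 = - \frac{118835}{4}$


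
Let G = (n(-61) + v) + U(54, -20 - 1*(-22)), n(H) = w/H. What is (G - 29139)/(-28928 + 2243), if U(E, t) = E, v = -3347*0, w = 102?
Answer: 197143/180865 ≈ 1.0900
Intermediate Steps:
v = 0
n(H) = 102/H
G = 3192/61 (G = (102/(-61) + 0) + 54 = (102*(-1/61) + 0) + 54 = (-102/61 + 0) + 54 = -102/61 + 54 = 3192/61 ≈ 52.328)
(G - 29139)/(-28928 + 2243) = (3192/61 - 29139)/(-28928 + 2243) = -1774287/61/(-26685) = -1774287/61*(-1/26685) = 197143/180865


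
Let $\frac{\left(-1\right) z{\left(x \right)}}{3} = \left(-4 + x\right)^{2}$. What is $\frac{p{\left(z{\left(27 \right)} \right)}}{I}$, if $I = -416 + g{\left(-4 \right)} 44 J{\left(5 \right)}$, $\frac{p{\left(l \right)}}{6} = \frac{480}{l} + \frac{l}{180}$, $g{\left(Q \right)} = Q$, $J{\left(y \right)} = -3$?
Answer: $- \frac{289441}{592480} \approx -0.48852$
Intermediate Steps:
$z{\left(x \right)} = - 3 \left(-4 + x\right)^{2}$
$p{\left(l \right)} = \frac{2880}{l} + \frac{l}{30}$ ($p{\left(l \right)} = 6 \left(\frac{480}{l} + \frac{l}{180}\right) = \frac{2880}{l} + \frac{l}{30}$)
$I = 112$ ($I = -416 - 4 \cdot 44 \left(-3\right) = -416 - -528 = -416 + 528 = 112$)
$\frac{p{\left(z{\left(27 \right)} \right)}}{I} = \frac{\frac{2880}{\left(-3\right) \left(-4 + 27\right)^{2}} + \frac{\left(-3\right) \left(-4 + 27\right)^{2}}{30}}{112} = \left(\frac{2880}{\left(-3\right) 23^{2}} + \frac{\left(-3\right) 23^{2}}{30}\right) \frac{1}{112} = \left(\frac{2880}{\left(-3\right) 529} + \frac{\left(-3\right) 529}{30}\right) \frac{1}{112} = \left(\frac{2880}{-1587} + \frac{1}{30} \left(-1587\right)\right) \frac{1}{112} = \left(2880 \left(- \frac{1}{1587}\right) - \frac{529}{10}\right) \frac{1}{112} = \left(- \frac{960}{529} - \frac{529}{10}\right) \frac{1}{112} = \left(- \frac{289441}{5290}\right) \frac{1}{112} = - \frac{289441}{592480}$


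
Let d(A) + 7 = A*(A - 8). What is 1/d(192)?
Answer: 1/35321 ≈ 2.8312e-5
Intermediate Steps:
d(A) = -7 + A*(-8 + A) (d(A) = -7 + A*(A - 8) = -7 + A*(-8 + A))
1/d(192) = 1/(-7 + 192² - 8*192) = 1/(-7 + 36864 - 1536) = 1/35321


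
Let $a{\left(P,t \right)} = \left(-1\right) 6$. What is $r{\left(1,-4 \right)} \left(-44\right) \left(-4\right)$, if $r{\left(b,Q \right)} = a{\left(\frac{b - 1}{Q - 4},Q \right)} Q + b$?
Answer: $4400$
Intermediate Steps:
$a{\left(P,t \right)} = -6$
$r{\left(b,Q \right)} = b - 6 Q$ ($r{\left(b,Q \right)} = - 6 Q + b = b - 6 Q$)
$r{\left(1,-4 \right)} \left(-44\right) \left(-4\right) = \left(1 - -24\right) \left(-44\right) \left(-4\right) = \left(1 + 24\right) \left(-44\right) \left(-4\right) = 25 \left(-44\right) \left(-4\right) = \left(-1100\right) \left(-4\right) = 4400$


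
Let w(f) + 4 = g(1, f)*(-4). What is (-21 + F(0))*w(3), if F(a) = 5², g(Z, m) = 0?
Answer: -16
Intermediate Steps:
F(a) = 25
w(f) = -4 (w(f) = -4 + 0*(-4) = -4 + 0 = -4)
(-21 + F(0))*w(3) = (-21 + 25)*(-4) = 4*(-4) = -16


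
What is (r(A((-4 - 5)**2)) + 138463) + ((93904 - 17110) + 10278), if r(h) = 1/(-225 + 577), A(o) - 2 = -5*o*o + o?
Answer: 79388321/352 ≈ 2.2554e+5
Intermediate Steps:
A(o) = 2 + o - 5*o**2 (A(o) = 2 + (-5*o*o + o) = 2 + (-5*o**2 + o) = 2 + (o - 5*o**2) = 2 + o - 5*o**2)
r(h) = 1/352
(r(A((-4 - 5)**2)) + 138463) + ((93904 - 17110) + 10278) = (1/352 + 138463) + ((93904 - 17110) + 10278) = 48738977/352 + (76794 + 10278) = 48738977/352 + 87072 = 79388321/352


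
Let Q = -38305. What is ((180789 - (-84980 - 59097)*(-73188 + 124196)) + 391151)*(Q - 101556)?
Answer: -1027929616273716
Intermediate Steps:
((180789 - (-84980 - 59097)*(-73188 + 124196)) + 391151)*(Q - 101556) = ((180789 - (-84980 - 59097)*(-73188 + 124196)) + 391151)*(-38305 - 101556) = ((180789 - (-144077)*51008) + 391151)*(-139861) = ((180789 - 1*(-7349079616)) + 391151)*(-139861) = ((180789 + 7349079616) + 391151)*(-139861) = (7349260405 + 391151)*(-139861) = 7349651556*(-139861) = -1027929616273716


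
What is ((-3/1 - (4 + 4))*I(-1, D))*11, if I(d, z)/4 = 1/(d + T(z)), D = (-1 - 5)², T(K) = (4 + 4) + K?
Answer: -484/43 ≈ -11.256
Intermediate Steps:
T(K) = 8 + K
D = 36 (D = (-6)² = 36)
I(d, z) = 4/(8 + d + z) (I(d, z) = 4/(d + (8 + z)) = 4/(8 + d + z))
((-3/1 - (4 + 4))*I(-1, D))*11 = ((-3/1 - (4 + 4))*(4/(8 - 1 + 36)))*11 = ((-3*1 - 1*8)*(4/43))*11 = ((-3 - 8)*(4*(1/43)))*11 = -11*4/43*11 = -44/43*11 = -484/43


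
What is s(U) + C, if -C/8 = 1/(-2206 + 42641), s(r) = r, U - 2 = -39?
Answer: -1496103/40435 ≈ -37.000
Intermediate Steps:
U = -37 (U = 2 - 39 = -37)
C = -8/40435 (C = -8/(-2206 + 42641) = -8/40435 ≈ -0.00019785)
s(U) + C = -37 - 8/40435 = -1496103/40435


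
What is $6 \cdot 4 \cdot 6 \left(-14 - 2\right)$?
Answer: $-2304$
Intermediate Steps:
$6 \cdot 4 \cdot 6 \left(-14 - 2\right) = 24 \cdot 6 \left(-16\right) = 144 \left(-16\right) = -2304$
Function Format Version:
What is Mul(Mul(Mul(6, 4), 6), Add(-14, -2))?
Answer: -2304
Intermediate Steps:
Mul(Mul(Mul(6, 4), 6), Add(-14, -2)) = Mul(Mul(24, 6), -16) = Mul(144, -16) = -2304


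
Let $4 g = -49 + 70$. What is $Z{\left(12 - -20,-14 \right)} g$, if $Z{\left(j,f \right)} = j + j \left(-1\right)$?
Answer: $0$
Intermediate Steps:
$Z{\left(j,f \right)} = 0$ ($Z{\left(j,f \right)} = j - j = 0$)
$g = \frac{21}{4}$ ($g = \frac{-49 + 70}{4} = \frac{1}{4} \cdot 21 = \frac{21}{4} \approx 5.25$)
$Z{\left(12 - -20,-14 \right)} g = 0 \cdot \frac{21}{4} = 0$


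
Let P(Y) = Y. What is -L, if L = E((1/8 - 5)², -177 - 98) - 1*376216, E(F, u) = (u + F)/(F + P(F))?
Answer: 1144465151/3042 ≈ 3.7622e+5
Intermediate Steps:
E(F, u) = (F + u)/(2*F) (E(F, u) = (u + F)/(F + F) = (F + u)/((2*F)) = (F + u)*(1/(2*F)) = (F + u)/(2*F))
L = -1144465151/3042 (L = ((1/8 - 5)² + (-177 - 98))/(2*((1/8 - 5)²)) - 1*376216 = ((1*(⅛) - 5)² - 275)/(2*((1*(⅛) - 5)²)) - 376216 = ((⅛ - 5)² - 275)/(2*((⅛ - 5)²)) - 376216 = ((-39/8)² - 275)/(2*((-39/8)²)) - 376216 = (1521/64 - 275)/(2*(1521/64)) - 376216 = (½)*(64/1521)*(-16079/64) - 376216 = -16079/3042 - 376216 = -1144465151/3042 ≈ -3.7622e+5)
-L = -1*(-1144465151/3042) = 1144465151/3042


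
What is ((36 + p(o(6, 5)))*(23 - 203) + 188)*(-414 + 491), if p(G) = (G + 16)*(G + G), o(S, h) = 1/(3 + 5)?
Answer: -4322857/8 ≈ -5.4036e+5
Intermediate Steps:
o(S, h) = ⅛ (o(S, h) = 1/8 = ⅛)
p(G) = 2*G*(16 + G) (p(G) = (16 + G)*(2*G) = 2*G*(16 + G))
((36 + p(o(6, 5)))*(23 - 203) + 188)*(-414 + 491) = ((36 + 2*(⅛)*(16 + ⅛))*(23 - 203) + 188)*(-414 + 491) = ((36 + 2*(⅛)*(129/8))*(-180) + 188)*77 = ((36 + 129/32)*(-180) + 188)*77 = ((1281/32)*(-180) + 188)*77 = (-57645/8 + 188)*77 = -56141/8*77 = -4322857/8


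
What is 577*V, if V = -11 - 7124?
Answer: -4116895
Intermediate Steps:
V = -7135
577*V = 577*(-7135) = -4116895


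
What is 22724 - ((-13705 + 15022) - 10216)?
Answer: 31623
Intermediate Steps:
22724 - ((-13705 + 15022) - 10216) = 22724 - (1317 - 10216) = 22724 - 1*(-8899) = 22724 + 8899 = 31623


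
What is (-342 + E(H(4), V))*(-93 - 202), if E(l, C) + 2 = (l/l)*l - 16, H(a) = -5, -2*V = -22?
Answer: 107675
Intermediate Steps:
V = 11 (V = -½*(-22) = 11)
E(l, C) = -18 + l (E(l, C) = -2 + ((l/l)*l - 16) = -2 + (1*l - 16) = -2 + (l - 16) = -2 + (-16 + l) = -18 + l)
(-342 + E(H(4), V))*(-93 - 202) = (-342 + (-18 - 5))*(-93 - 202) = (-342 - 23)*(-295) = -365*(-295) = 107675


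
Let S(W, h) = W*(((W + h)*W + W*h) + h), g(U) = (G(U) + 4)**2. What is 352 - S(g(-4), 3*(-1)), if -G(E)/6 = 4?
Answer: -63038448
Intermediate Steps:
G(E) = -24 (G(E) = -6*4 = -24)
g(U) = 400 (g(U) = (-24 + 4)**2 = (-20)**2 = 400)
S(W, h) = W*(h + W*h + W*(W + h)) (S(W, h) = W*((W*(W + h) + W*h) + h) = W*((W*h + W*(W + h)) + h) = W*(h + W*h + W*(W + h)))
352 - S(g(-4), 3*(-1)) = 352 - 400*(3*(-1) + 400**2 + 2*400*(3*(-1))) = 352 - 400*(-3 + 160000 + 2*400*(-3)) = 352 - 400*(-3 + 160000 - 2400) = 352 - 400*157597 = 352 - 1*63038800 = 352 - 63038800 = -63038448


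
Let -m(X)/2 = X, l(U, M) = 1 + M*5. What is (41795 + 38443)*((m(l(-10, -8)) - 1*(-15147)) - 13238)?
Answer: 159432906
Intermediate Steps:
l(U, M) = 1 + 5*M
m(X) = -2*X
(41795 + 38443)*((m(l(-10, -8)) - 1*(-15147)) - 13238) = (41795 + 38443)*((-2*(1 + 5*(-8)) - 1*(-15147)) - 13238) = 80238*((-2*(1 - 40) + 15147) - 13238) = 80238*((-2*(-39) + 15147) - 13238) = 80238*((78 + 15147) - 13238) = 80238*(15225 - 13238) = 80238*1987 = 159432906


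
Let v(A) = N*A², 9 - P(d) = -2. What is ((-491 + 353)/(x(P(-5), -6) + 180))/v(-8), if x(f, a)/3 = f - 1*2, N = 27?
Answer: -1/2592 ≈ -0.00038580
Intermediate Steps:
P(d) = 11 (P(d) = 9 - 1*(-2) = 9 + 2 = 11)
x(f, a) = -6 + 3*f (x(f, a) = 3*(f - 1*2) = 3*(f - 2) = 3*(-2 + f) = -6 + 3*f)
v(A) = 27*A²
((-491 + 353)/(x(P(-5), -6) + 180))/v(-8) = ((-491 + 353)/((-6 + 3*11) + 180))/((27*(-8)²)) = (-138/((-6 + 33) + 180))/((27*64)) = -138/(27 + 180)/1728 = -138/207*(1/1728) = -138*1/207*(1/1728) = -⅔*1/1728 = -1/2592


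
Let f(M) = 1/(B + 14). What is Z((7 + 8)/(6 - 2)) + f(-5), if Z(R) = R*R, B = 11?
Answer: 5641/400 ≈ 14.102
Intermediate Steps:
Z(R) = R²
f(M) = 1/25 (f(M) = 1/(11 + 14) = 1/25)
Z((7 + 8)/(6 - 2)) + f(-5) = ((7 + 8)/(6 - 2))² + 1/25 = (15/4)² + 1/25 = 225/16 + 1/25 = 5641/400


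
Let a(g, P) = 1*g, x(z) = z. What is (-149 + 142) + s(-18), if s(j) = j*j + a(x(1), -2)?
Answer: 318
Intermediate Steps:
a(g, P) = g
s(j) = 1 + j² (s(j) = j*j + 1 = j² + 1 = 1 + j²)
(-149 + 142) + s(-18) = (-149 + 142) + (1 + (-18)²) = -7 + (1 + 324) = -7 + 325 = 318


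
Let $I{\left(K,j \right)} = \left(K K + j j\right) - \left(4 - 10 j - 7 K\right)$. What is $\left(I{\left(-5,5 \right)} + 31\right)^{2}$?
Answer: $8464$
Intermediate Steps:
$I{\left(K,j \right)} = -4 + K^{2} + j^{2} + 7 K + 10 j$ ($I{\left(K,j \right)} = \left(K^{2} + j^{2}\right) + \left(-4 + 7 K + 10 j\right) = -4 + K^{2} + j^{2} + 7 K + 10 j$)
$\left(I{\left(-5,5 \right)} + 31\right)^{2} = \left(\left(-4 + \left(-5\right)^{2} + 5^{2} + 7 \left(-5\right) + 10 \cdot 5\right) + 31\right)^{2} = \left(\left(-4 + 25 + 25 - 35 + 50\right) + 31\right)^{2} = \left(61 + 31\right)^{2} = 92^{2} = 8464$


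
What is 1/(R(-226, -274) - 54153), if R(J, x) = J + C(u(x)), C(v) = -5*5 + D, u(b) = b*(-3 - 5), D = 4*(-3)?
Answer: -1/54416 ≈ -1.8377e-5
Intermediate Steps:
D = -12
u(b) = -8*b (u(b) = b*(-8) = -8*b)
C(v) = -37 (C(v) = -5*5 - 12 = -25 - 12 = -37)
R(J, x) = -37 + J (R(J, x) = J - 37 = -37 + J)
1/(R(-226, -274) - 54153) = 1/((-37 - 226) - 54153) = 1/(-263 - 54153) = 1/(-54416) = -1/54416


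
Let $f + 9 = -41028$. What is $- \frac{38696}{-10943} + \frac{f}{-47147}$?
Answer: $\frac{2273468203}{515929621} \approx 4.4065$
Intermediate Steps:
$f = -41037$ ($f = -9 - 41028 = -41037$)
$- \frac{38696}{-10943} + \frac{f}{-47147} = - \frac{38696}{-10943} - \frac{41037}{-47147} = \left(-38696\right) \left(- \frac{1}{10943}\right) - - \frac{41037}{47147} = \frac{38696}{10943} + \frac{41037}{47147} = \frac{2273468203}{515929621}$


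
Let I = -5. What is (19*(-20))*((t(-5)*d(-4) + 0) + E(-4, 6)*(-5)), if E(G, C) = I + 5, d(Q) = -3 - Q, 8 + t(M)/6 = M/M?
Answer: 15960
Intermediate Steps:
t(M) = -42 (t(M) = -48 + 6*(M/M) = -48 + 6*1 = -48 + 6 = -42)
E(G, C) = 0 (E(G, C) = -5 + 5 = 0)
(19*(-20))*((t(-5)*d(-4) + 0) + E(-4, 6)*(-5)) = (19*(-20))*((-42*(-3 - 1*(-4)) + 0) + 0*(-5)) = -380*((-42*(-3 + 4) + 0) + 0) = -380*((-42*1 + 0) + 0) = -380*((-42 + 0) + 0) = -380*(-42 + 0) = -380*(-42) = 15960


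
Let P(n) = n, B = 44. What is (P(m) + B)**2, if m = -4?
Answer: 1600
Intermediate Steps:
(P(m) + B)**2 = (-4 + 44)**2 = 40**2 = 1600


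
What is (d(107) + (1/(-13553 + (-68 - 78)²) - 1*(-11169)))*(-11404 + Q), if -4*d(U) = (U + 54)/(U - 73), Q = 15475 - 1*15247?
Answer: -16471500449745/131971 ≈ -1.2481e+8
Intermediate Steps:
Q = 228 (Q = 15475 - 15247 = 228)
d(U) = -(54 + U)/(4*(-73 + U)) (d(U) = -(U + 54)/(4*(U - 73)) = -(54 + U)/(4*(-73 + U)))
(d(107) + (1/(-13553 + (-68 - 78)²) - 1*(-11169)))*(-11404 + Q) = ((-54 - 1*107)/(4*(-73 + 107)) + (1/(-13553 + (-68 - 78)²) - 1*(-11169)))*(-11404 + 228) = ((¼)*(-54 - 107)/34 + (1/(-13553 + (-146)²) + 11169))*(-11176) = ((¼)*(1/34)*(-161) + (1/(-13553 + 21316) + 11169))*(-11176) = (-161/136 + (1/7763 + 11169))*(-11176) = (-161/136 + 86704948/7763)*(-11176) = (11790623085/1055768)*(-11176) = -16471500449745/131971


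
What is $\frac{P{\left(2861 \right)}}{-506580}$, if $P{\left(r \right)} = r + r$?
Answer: $- \frac{2861}{253290} \approx -0.011295$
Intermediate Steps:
$P{\left(r \right)} = 2 r$
$\frac{P{\left(2861 \right)}}{-506580} = \frac{2 \cdot 2861}{-506580} = 5722 \left(- \frac{1}{506580}\right) = - \frac{2861}{253290}$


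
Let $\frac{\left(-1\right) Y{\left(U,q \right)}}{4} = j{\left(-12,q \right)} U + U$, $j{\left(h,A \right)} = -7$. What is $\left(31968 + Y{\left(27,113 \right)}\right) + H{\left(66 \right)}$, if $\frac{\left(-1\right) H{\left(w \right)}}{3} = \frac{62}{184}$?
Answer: $\frac{3000579}{92} \approx 32615.0$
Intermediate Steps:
$H{\left(w \right)} = - \frac{93}{92}$ ($H{\left(w \right)} = - 3 \cdot \frac{62}{184} = - 3 \cdot 62 \cdot \frac{1}{184} = \left(-3\right) \frac{31}{92} = - \frac{93}{92}$)
$Y{\left(U,q \right)} = 24 U$ ($Y{\left(U,q \right)} = - 4 \left(- 7 U + U\right) = - 4 \left(- 6 U\right) = 24 U$)
$\left(31968 + Y{\left(27,113 \right)}\right) + H{\left(66 \right)} = \left(31968 + 24 \cdot 27\right) - \frac{93}{92} = \left(31968 + 648\right) - \frac{93}{92} = 32616 - \frac{93}{92} = \frac{3000579}{92}$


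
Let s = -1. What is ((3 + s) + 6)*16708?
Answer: 133664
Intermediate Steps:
((3 + s) + 6)*16708 = ((3 - 1) + 6)*16708 = (2 + 6)*16708 = 8*16708 = 133664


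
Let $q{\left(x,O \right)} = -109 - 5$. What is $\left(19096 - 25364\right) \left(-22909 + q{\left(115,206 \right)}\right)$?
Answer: $144308164$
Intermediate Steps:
$q{\left(x,O \right)} = -114$
$\left(19096 - 25364\right) \left(-22909 + q{\left(115,206 \right)}\right) = \left(19096 - 25364\right) \left(-22909 - 114\right) = \left(-6268\right) \left(-23023\right) = 144308164$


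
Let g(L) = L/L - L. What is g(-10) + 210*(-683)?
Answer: -143419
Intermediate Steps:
g(L) = 1 - L
g(-10) + 210*(-683) = (1 - 1*(-10)) + 210*(-683) = (1 + 10) - 143430 = 11 - 143430 = -143419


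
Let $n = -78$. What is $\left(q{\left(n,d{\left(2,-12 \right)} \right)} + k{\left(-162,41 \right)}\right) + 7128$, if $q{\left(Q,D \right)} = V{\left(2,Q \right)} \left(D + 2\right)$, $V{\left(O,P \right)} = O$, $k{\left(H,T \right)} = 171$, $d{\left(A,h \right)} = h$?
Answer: $7279$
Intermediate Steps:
$q{\left(Q,D \right)} = 4 + 2 D$ ($q{\left(Q,D \right)} = 2 \left(D + 2\right) = 2 \left(2 + D\right) = 4 + 2 D$)
$\left(q{\left(n,d{\left(2,-12 \right)} \right)} + k{\left(-162,41 \right)}\right) + 7128 = \left(\left(4 + 2 \left(-12\right)\right) + 171\right) + 7128 = \left(\left(4 - 24\right) + 171\right) + 7128 = \left(-20 + 171\right) + 7128 = 151 + 7128 = 7279$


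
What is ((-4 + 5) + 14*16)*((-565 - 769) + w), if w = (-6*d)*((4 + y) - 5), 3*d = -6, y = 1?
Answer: -300150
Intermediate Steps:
d = -2 (d = (⅓)*(-6) = -2)
w = 0 (w = (-6*(-2))*((4 + 1) - 5) = 12*(5 - 5) = 12*0 = 0)
((-4 + 5) + 14*16)*((-565 - 769) + w) = ((-4 + 5) + 14*16)*((-565 - 769) + 0) = (1 + 224)*(-1334 + 0) = 225*(-1334) = -300150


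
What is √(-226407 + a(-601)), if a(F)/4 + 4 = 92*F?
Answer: I*√447591 ≈ 669.02*I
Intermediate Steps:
a(F) = -16 + 368*F (a(F) = -16 + 4*(92*F) = -16 + 368*F)
√(-226407 + a(-601)) = √(-226407 + (-16 + 368*(-601))) = √(-226407 + (-16 - 221168)) = √(-226407 - 221184) = √(-447591) = I*√447591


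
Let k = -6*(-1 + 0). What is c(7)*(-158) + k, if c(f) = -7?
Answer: 1112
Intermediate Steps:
k = 6 (k = -6*(-1) = 6)
c(7)*(-158) + k = -7*(-158) + 6 = 1106 + 6 = 1112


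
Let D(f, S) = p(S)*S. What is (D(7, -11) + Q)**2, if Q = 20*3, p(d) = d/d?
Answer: 2401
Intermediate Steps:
p(d) = 1
Q = 60
D(f, S) = S (D(f, S) = 1*S = S)
(D(7, -11) + Q)**2 = (-11 + 60)**2 = 49**2 = 2401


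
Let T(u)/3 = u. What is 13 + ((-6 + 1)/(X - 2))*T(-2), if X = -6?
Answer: 37/4 ≈ 9.2500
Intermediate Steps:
T(u) = 3*u
13 + ((-6 + 1)/(X - 2))*T(-2) = 13 + ((-6 + 1)/(-6 - 2))*(3*(-2)) = 13 - 5/(-8)*(-6) = 13 - 5*(-1/8)*(-6) = 13 + (5/8)*(-6) = 13 - 15/4 = 37/4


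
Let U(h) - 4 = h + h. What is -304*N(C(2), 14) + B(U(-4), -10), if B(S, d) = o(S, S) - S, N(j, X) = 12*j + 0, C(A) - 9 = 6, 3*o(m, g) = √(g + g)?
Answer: -54716 + 2*I*√2/3 ≈ -54716.0 + 0.94281*I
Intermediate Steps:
o(m, g) = √2*√g/3 (o(m, g) = √(g + g)/3 = √(2*g)/3 = (√2*√g)/3 = √2*√g/3)
U(h) = 4 + 2*h (U(h) = 4 + (h + h) = 4 + 2*h)
C(A) = 15 (C(A) = 9 + 6 = 15)
N(j, X) = 12*j
B(S, d) = -S + √2*√S/3 (B(S, d) = √2*√S/3 - S = -S + √2*√S/3)
-304*N(C(2), 14) + B(U(-4), -10) = -3648*15 + (-(4 + 2*(-4)) + √2*√(4 + 2*(-4))/3) = -304*180 + (-(4 - 8) + √2*√(4 - 8)/3) = -54720 + (-1*(-4) + √2*√(-4)/3) = -54720 + (4 + √2*(2*I)/3) = -54720 + (4 + 2*I*√2/3) = -54716 + 2*I*√2/3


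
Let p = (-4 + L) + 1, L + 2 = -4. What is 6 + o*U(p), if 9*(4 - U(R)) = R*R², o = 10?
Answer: 856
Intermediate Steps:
L = -6 (L = -2 - 4 = -6)
p = -9 (p = (-4 - 6) + 1 = -10 + 1 = -9)
U(R) = 4 - R³/9 (U(R) = 4 - R*R²/9 = 4 - R³/9)
6 + o*U(p) = 6 + 10*(4 - ⅑*(-9)³) = 6 + 10*(4 - ⅑*(-729)) = 6 + 10*(4 + 81) = 6 + 10*85 = 6 + 850 = 856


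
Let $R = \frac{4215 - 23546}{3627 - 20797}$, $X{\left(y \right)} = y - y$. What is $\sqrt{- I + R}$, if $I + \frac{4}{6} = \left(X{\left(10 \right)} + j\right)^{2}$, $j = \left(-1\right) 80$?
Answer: $\frac{i \sqrt{16976236567170}}{51510} \approx 79.989 i$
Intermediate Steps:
$X{\left(y \right)} = 0$
$j = -80$
$I = \frac{19198}{3}$ ($I = - \frac{2}{3} + \left(0 - 80\right)^{2} = - \frac{2}{3} + \left(-80\right)^{2} = - \frac{2}{3} + 6400 = \frac{19198}{3} \approx 6399.3$)
$R = \frac{19331}{17170}$ ($R = - \frac{19331}{-17170} = \left(-19331\right) \left(- \frac{1}{17170}\right) = \frac{19331}{17170} \approx 1.1259$)
$\sqrt{- I + R} = \sqrt{\left(-1\right) \frac{19198}{3} + \frac{19331}{17170}} = \sqrt{- \frac{19198}{3} + \frac{19331}{17170}} = \sqrt{- \frac{329571667}{51510}} = \frac{i \sqrt{16976236567170}}{51510}$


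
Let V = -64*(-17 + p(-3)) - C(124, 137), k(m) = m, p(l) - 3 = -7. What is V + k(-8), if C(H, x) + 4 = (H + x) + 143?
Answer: 936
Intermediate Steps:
p(l) = -4 (p(l) = 3 - 7 = -4)
C(H, x) = 139 + H + x (C(H, x) = -4 + ((H + x) + 143) = -4 + (143 + H + x) = 139 + H + x)
V = 944 (V = -64*(-17 - 4) - (139 + 124 + 137) = -64*(-21) - 1*400 = 1344 - 400 = 944)
V + k(-8) = 944 - 8 = 936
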